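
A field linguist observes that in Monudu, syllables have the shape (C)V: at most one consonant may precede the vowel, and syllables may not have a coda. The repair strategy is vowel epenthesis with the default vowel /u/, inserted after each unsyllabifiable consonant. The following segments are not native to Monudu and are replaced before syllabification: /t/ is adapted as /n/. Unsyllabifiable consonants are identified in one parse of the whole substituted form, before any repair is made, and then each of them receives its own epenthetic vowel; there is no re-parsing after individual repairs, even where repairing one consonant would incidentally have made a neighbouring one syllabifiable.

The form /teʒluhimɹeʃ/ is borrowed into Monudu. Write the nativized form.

neʒuluhimuɹeʃu

Substitution: /t/ → /n/, giving /neʒluhimɹeʃ/.
The consonants /ʒ/, /m/, /ʃ/ cannot be parsed into a legal (C)V syllable (no codas are permitted; onsets are limited to one consonant).
Inserting the epenthetic vowel yields /ʒ/ → /ʒu/, /m/ → /mu/, /ʃ/ → /ʃu/.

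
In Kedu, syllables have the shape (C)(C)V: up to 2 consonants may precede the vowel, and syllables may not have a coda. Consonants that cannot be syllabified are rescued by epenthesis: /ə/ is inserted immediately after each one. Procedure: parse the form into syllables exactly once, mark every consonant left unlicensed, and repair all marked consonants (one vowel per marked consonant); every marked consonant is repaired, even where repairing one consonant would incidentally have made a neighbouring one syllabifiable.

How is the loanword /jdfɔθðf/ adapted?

Syllabifying with onset maximization leaves /j/, /θ/, /ð/, /f/ stranded (no codas are permitted; onsets may contain at most 2 consonants).
Each unlicensed consonant becomes the onset of a new syllable: /j/ → /jə/, /θ/ → /θə/, /ð/ → /ðə/, /f/ → /fə/.

jədfɔθəðəfə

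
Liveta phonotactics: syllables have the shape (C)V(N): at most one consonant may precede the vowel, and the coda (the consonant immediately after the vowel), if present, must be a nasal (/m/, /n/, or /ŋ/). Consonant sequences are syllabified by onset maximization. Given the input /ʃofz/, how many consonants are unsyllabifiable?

2

Syllabifying with onset maximization leaves /f/, /z/ stranded (only a nasal (/m/, /n/, or /ŋ/) is licensed in coda position; onsets are limited to one consonant).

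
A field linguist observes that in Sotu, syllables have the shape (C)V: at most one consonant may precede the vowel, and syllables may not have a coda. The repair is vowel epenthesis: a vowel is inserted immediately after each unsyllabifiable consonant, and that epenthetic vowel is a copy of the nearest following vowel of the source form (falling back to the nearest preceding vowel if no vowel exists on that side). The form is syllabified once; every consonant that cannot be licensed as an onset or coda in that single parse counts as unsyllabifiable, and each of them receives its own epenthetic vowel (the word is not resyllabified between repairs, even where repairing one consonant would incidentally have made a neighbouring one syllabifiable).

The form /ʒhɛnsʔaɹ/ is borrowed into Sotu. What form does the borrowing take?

ʒɛhɛnasaʔaɹa

Under (C)V, the unsyllabifiable consonants are /ʒ/, /n/, /s/, /ɹ/ (no codas are permitted; onsets are limited to one consonant).
Epenthesis after each stranded consonant: /ʒ/ → /ʒɛ/, /n/ → /na/, /s/ → /sa/, /ɹ/ → /ɹa/.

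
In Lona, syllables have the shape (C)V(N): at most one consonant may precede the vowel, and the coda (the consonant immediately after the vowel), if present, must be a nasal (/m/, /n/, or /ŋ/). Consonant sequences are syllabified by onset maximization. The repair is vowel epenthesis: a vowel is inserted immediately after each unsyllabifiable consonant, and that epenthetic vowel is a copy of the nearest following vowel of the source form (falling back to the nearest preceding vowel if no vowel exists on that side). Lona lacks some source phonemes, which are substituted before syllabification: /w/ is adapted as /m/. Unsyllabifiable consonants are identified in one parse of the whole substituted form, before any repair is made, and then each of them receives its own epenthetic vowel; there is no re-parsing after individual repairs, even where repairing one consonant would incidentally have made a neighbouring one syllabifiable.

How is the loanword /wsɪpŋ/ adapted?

Substitution: /w/ → /m/, giving /msɪpŋ/.
Under (C)V(N), the unsyllabifiable consonants are /m/, /p/, /ŋ/ (only a nasal (/m/, /n/, or /ŋ/) is licensed in coda position; onsets are limited to one consonant).
Inserting the epenthetic vowel yields /m/ → /mɪ/, /p/ → /pɪ/, /ŋ/ → /ŋɪ/.

mɪsɪpɪŋɪ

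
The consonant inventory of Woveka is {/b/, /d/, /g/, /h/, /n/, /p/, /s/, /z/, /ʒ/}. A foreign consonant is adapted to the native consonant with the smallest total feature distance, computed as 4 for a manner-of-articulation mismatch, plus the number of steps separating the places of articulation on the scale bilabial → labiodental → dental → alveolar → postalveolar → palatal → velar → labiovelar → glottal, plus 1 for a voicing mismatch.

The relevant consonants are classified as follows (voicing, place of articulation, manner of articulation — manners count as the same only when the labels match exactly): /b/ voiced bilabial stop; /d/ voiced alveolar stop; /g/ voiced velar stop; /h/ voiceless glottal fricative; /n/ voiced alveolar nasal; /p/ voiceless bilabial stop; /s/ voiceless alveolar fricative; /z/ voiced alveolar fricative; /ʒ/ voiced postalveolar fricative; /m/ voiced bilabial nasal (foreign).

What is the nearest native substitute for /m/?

n

/n/ is closest: same manner (nasal), place distance 3 (bilabial→alveolar), same voicing; total 3. Next closest is /b/ at distance 4.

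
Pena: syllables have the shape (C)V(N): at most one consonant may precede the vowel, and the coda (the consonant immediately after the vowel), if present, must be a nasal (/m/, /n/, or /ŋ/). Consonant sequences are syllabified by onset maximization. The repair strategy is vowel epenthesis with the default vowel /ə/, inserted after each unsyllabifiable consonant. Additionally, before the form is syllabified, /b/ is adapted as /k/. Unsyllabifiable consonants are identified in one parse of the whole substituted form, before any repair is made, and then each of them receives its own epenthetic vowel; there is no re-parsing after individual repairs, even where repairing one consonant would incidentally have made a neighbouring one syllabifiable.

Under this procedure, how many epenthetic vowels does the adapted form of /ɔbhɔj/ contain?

2

After substitution the input is /ɔkhɔj/.
The unsyllabifiable consonants are /k/, /j/; each receives one epenthetic vowel.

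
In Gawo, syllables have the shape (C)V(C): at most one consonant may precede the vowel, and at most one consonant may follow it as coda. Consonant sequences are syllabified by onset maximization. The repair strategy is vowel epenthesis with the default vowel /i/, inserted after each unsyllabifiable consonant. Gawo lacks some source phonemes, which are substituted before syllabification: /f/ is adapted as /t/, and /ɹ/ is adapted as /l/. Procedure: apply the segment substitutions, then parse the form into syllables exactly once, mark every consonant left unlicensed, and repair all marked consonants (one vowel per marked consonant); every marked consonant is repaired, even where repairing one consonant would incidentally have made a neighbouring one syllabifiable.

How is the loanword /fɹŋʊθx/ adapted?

tiliŋʊθxi

Substitution: /f/ → /t/, /ɹ/ → /l/, giving /tlŋʊθx/.
Under (C)V(C), the unsyllabifiable consonants are /t/, /l/, /x/ (at most one coda consonant is licensed; onsets are limited to one consonant).
Inserting the epenthetic vowel yields /t/ → /ti/, /l/ → /li/, /x/ → /xi/.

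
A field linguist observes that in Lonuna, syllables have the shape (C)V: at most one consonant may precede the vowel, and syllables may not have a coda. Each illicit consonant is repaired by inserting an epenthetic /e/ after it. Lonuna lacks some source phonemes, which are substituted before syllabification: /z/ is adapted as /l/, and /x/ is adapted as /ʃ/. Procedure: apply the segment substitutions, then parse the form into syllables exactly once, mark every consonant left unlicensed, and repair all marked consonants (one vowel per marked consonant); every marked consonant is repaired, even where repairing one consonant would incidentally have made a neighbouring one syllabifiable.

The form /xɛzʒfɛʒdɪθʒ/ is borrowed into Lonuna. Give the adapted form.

Substitution: /x/ → /ʃ/, /z/ → /l/, giving /ʃɛlʒfɛʒdɪθʒ/.
Syllabifying with onset maximization leaves /l/, /ʒ/, /ʒ/, /θ/, /ʒ/ stranded (no codas are permitted; onsets are limited to one consonant).
Each unlicensed consonant becomes the onset of a new syllable: /l/ → /le/, /ʒ/ → /ʒe/, /ʒ/ → /ʒe/, /θ/ → /θe/, /ʒ/ → /ʒe/.

ʃɛleʒefɛʒedɪθeʒe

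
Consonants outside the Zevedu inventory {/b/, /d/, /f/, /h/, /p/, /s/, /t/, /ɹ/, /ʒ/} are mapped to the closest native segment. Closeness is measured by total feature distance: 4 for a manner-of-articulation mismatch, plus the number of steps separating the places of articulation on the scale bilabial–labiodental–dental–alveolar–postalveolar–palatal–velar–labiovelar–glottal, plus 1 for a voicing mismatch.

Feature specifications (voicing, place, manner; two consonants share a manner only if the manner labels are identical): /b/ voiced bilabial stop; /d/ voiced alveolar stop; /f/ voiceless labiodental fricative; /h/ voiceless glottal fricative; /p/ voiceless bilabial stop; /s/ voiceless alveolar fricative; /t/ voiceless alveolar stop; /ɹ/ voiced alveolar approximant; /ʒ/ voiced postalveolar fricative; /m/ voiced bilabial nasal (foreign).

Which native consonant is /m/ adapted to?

b

/b/ is closest: manner differs (nasal→stop, +4), place distance 0 (bilabial→bilabial), same voicing; total 4. Next closest is /p/ at distance 5.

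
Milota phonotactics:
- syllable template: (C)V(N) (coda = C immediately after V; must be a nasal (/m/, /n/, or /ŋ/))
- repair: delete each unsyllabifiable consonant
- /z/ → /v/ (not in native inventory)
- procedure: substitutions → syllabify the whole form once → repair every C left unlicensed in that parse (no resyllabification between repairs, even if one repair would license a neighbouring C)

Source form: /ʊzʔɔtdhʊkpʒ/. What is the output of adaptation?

ʊʔɔhʊ

Substitution: /z/ → /v/, giving /ʊvʔɔtdhʊkpʒ/.
Syllabifying with onset maximization leaves /v/, /t/, /d/, /k/, /p/, /ʒ/ stranded (only a nasal (/m/, /n/, or /ŋ/) is licensed in coda position; onsets are limited to one consonant).
Deleting the stranded consonants removes /v/, /t/, /d/, /k/, /p/, /ʒ/.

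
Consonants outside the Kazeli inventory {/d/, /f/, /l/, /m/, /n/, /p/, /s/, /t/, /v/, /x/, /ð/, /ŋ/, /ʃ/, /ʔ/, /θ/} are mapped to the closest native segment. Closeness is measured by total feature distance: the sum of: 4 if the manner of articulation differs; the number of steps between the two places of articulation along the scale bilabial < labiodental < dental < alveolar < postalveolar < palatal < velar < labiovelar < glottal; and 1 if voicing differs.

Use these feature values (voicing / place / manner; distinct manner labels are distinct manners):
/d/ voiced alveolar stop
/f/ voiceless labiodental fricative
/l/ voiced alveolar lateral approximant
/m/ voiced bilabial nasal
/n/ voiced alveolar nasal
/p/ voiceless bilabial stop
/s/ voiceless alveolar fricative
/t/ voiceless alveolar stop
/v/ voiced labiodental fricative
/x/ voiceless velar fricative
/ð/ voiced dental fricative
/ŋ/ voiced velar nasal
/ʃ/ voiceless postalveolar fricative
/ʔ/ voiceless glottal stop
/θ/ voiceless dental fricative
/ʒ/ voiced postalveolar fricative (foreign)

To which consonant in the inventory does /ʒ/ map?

/ʃ/ is closest: same manner (fricative), place distance 0 (postalveolar→postalveolar), voicing differs (+1); total 1. Next closest is /s/ at distance 2.

ʃ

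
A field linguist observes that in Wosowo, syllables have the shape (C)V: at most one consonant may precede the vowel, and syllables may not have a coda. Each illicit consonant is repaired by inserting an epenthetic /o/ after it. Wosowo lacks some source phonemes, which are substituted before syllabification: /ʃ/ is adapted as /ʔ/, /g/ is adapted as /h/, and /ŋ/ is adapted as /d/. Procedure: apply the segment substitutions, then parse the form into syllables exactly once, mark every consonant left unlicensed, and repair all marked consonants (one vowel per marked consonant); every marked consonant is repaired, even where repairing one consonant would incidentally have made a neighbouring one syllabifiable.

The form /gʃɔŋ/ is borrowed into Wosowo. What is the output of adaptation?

Substitution: /g/ → /h/, /ʃ/ → /ʔ/, /ŋ/ → /d/, giving /hʔɔd/.
Under (C)V, the unsyllabifiable consonants are /h/, /d/ (no codas are permitted; onsets are limited to one consonant).
Each unlicensed consonant becomes the onset of a new syllable: /h/ → /ho/, /d/ → /do/.

hoʔɔdo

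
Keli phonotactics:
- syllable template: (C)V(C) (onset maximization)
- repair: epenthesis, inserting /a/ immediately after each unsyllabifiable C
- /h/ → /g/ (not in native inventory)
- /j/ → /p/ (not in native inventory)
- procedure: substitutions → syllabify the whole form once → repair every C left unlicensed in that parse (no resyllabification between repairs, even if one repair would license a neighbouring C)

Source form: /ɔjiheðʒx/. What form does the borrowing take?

ɔpigeðʒaxa

Substitution: /j/ → /p/, /h/ → /g/, giving /ɔpigeðʒx/.
The consonants /ʒ/, /x/ cannot be parsed into a legal (C)V(C) syllable (at most one coda consonant is licensed; onsets are limited to one consonant).
Each unlicensed consonant becomes the onset of a new syllable: /ʒ/ → /ʒa/, /x/ → /xa/.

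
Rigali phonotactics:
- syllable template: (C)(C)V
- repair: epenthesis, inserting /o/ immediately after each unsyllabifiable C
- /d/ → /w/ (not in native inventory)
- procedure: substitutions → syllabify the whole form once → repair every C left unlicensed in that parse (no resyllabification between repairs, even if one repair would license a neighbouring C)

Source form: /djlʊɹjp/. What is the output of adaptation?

wojlʊɹojopo

Substitution: /d/ → /w/, giving /wjlʊɹjp/.
Under (C)(C)V, the unsyllabifiable consonants are /w/, /ɹ/, /j/, /p/ (no codas are permitted; onsets may contain at most 2 consonants).
Each unlicensed consonant becomes the onset of a new syllable: /w/ → /wo/, /ɹ/ → /ɹo/, /j/ → /jo/, /p/ → /po/.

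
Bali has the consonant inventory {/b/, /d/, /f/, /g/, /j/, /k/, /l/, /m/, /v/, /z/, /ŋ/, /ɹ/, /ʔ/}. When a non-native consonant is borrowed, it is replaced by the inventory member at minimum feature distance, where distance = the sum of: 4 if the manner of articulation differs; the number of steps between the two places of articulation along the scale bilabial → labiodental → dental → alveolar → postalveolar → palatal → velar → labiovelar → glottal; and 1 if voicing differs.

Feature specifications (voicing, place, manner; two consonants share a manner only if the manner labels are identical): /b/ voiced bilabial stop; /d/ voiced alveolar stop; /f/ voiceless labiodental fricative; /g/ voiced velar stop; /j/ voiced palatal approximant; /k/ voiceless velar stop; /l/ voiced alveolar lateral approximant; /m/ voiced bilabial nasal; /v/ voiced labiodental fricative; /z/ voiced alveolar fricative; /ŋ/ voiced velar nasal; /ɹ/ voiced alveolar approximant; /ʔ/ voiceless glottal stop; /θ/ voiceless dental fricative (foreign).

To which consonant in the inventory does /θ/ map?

f

/f/ is closest: same manner (fricative), place distance 1 (dental→labiodental), same voicing; total 1. Next closest is /v/ at distance 2.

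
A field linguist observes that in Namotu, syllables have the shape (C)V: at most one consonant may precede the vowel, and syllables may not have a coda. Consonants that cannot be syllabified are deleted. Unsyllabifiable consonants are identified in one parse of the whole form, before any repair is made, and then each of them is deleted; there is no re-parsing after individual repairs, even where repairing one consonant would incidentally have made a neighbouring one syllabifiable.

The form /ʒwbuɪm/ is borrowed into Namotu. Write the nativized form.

Syllabifying with onset maximization leaves /ʒ/, /w/, /m/ stranded (no codas are permitted; onsets are limited to one consonant).
Deleting the stranded consonants removes /ʒ/, /w/, /m/.

buɪ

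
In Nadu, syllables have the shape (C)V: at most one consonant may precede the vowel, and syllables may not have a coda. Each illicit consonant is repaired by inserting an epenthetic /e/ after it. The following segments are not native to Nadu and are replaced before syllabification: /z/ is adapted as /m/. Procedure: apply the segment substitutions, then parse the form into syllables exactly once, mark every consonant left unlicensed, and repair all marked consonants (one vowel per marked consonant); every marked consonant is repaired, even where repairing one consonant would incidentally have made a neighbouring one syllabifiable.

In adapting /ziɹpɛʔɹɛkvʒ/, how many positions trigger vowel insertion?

After substitution the input is /miɹpɛʔɹɛkvʒ/.
The unsyllabifiable consonants are /ɹ/, /ʔ/, /k/, /v/, /ʒ/; each receives one epenthetic vowel.

5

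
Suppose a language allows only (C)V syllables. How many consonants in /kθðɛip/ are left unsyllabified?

Syllabifying with onset maximization leaves /k/, /θ/, /p/ stranded (no codas are permitted; onsets are limited to one consonant).

3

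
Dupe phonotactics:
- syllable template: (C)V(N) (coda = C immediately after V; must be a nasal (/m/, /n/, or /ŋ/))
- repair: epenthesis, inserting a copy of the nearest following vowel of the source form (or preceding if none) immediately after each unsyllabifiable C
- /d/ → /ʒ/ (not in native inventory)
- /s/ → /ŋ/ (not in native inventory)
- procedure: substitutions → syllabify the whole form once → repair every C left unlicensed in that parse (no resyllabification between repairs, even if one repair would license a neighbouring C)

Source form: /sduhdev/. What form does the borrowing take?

ŋuʒuheʒeve

Substitution: /s/ → /ŋ/, /d/ → /ʒ/, giving /ŋʒuhʒev/.
The consonants /ŋ/, /h/, /v/ cannot be parsed into a legal (C)V(N) syllable (only a nasal (/m/, /n/, or /ŋ/) is licensed in coda position; onsets are limited to one consonant).
Epenthesis after each stranded consonant: /ŋ/ → /ŋu/, /h/ → /he/, /v/ → /ve/.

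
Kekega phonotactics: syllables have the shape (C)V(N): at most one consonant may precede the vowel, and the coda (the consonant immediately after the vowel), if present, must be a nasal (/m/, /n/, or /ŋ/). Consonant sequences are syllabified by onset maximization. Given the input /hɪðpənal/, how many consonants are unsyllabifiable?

2

Under (C)V(N), the unsyllabifiable consonants are /ð/, /l/ (only a nasal (/m/, /n/, or /ŋ/) is licensed in coda position; onsets are limited to one consonant).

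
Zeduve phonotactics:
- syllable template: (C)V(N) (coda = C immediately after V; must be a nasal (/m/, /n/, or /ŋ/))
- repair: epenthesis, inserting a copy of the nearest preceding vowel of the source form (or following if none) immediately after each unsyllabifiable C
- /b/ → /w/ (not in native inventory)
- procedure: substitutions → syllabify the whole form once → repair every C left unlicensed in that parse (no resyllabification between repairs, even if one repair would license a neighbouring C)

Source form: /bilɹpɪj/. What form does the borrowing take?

Substitution: /b/ → /w/, giving /wilɹpɪj/.
The consonants /l/, /ɹ/, /j/ cannot be parsed into a legal (C)V(N) syllable (only a nasal (/m/, /n/, or /ŋ/) is licensed in coda position; onsets are limited to one consonant).
Each unlicensed consonant becomes the onset of a new syllable: /l/ → /li/, /ɹ/ → /ɹi/, /j/ → /jɪ/.

wiliɹipɪjɪ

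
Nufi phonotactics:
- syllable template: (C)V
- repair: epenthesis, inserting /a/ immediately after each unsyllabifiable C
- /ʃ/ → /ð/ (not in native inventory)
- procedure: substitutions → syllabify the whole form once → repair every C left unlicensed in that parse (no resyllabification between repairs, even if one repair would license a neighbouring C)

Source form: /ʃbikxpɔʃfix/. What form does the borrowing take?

ðabikaxapɔðafixa

Substitution: /ʃ/ → /ð/, giving /ðbikxpɔðfix/.
Under (C)V, the unsyllabifiable consonants are /ð/, /k/, /x/, /ð/, /x/ (no codas are permitted; onsets are limited to one consonant).
Inserting the epenthetic vowel yields /ð/ → /ða/, /k/ → /ka/, /x/ → /xa/, /ð/ → /ða/, /x/ → /xa/.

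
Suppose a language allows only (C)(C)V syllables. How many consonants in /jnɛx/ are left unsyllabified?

Under (C)(C)V, the unsyllabifiable consonants are /x/ (no codas are permitted; onsets may contain at most 2 consonants).

1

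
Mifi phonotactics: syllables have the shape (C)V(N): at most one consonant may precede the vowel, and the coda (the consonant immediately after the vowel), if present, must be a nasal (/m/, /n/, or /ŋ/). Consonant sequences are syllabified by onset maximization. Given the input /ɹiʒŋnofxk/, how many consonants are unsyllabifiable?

Under (C)V(N), the unsyllabifiable consonants are /ʒ/, /ŋ/, /f/, /x/, /k/ (only a nasal (/m/, /n/, or /ŋ/) is licensed in coda position; onsets are limited to one consonant).

5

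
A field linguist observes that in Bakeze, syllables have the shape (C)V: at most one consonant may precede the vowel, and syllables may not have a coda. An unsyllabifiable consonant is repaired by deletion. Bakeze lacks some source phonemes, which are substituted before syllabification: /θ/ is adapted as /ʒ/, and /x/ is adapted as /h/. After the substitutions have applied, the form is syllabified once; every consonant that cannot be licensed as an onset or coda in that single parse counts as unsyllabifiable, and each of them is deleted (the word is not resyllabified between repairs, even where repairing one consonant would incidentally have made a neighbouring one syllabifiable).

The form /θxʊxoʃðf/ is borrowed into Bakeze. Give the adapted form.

hʊho

Substitution: /θ/ → /ʒ/, /x/ → /h/, giving /ʒhʊhoʃðf/.
The consonants /ʒ/, /ʃ/, /ð/, /f/ cannot be parsed into a legal (C)V syllable (no codas are permitted; onsets are limited to one consonant).
Deleting the stranded consonants removes /ʒ/, /ʃ/, /ð/, /f/.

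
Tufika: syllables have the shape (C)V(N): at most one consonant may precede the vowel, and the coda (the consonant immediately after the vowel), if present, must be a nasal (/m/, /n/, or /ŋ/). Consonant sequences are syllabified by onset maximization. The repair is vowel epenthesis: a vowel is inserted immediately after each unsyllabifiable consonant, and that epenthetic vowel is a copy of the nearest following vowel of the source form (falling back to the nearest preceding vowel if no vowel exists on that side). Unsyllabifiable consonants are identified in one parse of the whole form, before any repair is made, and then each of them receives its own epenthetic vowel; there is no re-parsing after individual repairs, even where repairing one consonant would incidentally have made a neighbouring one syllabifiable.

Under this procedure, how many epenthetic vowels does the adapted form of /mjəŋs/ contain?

The unsyllabifiable consonants are /m/, /s/; each receives one epenthetic vowel.

2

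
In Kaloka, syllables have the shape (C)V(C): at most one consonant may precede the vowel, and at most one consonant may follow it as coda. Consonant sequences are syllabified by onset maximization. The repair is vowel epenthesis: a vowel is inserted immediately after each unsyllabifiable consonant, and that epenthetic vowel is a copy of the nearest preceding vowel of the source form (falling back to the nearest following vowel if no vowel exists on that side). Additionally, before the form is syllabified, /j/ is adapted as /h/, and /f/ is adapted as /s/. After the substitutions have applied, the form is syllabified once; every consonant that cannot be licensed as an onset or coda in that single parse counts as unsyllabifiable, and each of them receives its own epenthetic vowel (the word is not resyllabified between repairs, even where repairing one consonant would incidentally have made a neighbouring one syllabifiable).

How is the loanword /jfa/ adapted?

hasa

Substitution: /j/ → /h/, /f/ → /s/, giving /hsa/.
The consonants /h/ cannot be parsed into a legal (C)V(C) syllable (at most one coda consonant is licensed; onsets are limited to one consonant).
Epenthesis after each stranded consonant: /h/ → /ha/.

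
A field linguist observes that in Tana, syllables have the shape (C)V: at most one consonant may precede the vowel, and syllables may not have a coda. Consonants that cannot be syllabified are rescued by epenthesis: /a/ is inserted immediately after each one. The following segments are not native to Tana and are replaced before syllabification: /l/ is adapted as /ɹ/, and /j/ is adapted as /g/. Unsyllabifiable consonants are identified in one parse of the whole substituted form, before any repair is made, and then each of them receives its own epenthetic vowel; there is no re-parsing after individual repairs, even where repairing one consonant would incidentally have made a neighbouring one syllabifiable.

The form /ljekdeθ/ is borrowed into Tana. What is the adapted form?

Substitution: /l/ → /ɹ/, /j/ → /g/, giving /ɹgekdeθ/.
Syllabifying with onset maximization leaves /ɹ/, /k/, /θ/ stranded (no codas are permitted; onsets are limited to one consonant).
Each unlicensed consonant becomes the onset of a new syllable: /ɹ/ → /ɹa/, /k/ → /ka/, /θ/ → /θa/.

ɹagekadeθa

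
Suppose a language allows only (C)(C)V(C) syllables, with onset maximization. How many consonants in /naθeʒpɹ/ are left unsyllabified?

2

Syllabifying with onset maximization leaves /p/, /ɹ/ stranded (at most one coda consonant is licensed; onsets may contain at most 2 consonants).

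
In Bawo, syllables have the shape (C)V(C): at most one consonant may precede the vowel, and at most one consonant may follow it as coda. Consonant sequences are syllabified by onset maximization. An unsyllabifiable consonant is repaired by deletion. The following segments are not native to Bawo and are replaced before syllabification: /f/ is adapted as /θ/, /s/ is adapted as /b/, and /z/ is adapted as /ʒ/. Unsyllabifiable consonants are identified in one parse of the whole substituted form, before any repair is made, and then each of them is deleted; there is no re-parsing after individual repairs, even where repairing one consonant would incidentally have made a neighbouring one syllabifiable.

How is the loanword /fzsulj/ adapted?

bul

Substitution: /f/ → /θ/, /z/ → /ʒ/, /s/ → /b/, giving /θʒbulj/.
Syllabifying with onset maximization leaves /θ/, /ʒ/, /j/ stranded (at most one coda consonant is licensed; onsets are limited to one consonant).
Deleting the stranded consonants removes /θ/, /ʒ/, /j/.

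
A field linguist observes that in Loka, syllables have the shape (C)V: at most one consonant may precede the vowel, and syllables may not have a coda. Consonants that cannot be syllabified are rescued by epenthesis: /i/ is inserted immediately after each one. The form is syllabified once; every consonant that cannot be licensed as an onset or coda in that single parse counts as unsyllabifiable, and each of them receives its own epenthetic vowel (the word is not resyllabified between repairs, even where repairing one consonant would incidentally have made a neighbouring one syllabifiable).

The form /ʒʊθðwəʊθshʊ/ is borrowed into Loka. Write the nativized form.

Under (C)V, the unsyllabifiable consonants are /θ/, /ð/, /θ/, /s/ (no codas are permitted; onsets are limited to one consonant).
Inserting the epenthetic vowel yields /θ/ → /θi/, /ð/ → /ði/, /θ/ → /θi/, /s/ → /si/.

ʒʊθiðiwəʊθisihʊ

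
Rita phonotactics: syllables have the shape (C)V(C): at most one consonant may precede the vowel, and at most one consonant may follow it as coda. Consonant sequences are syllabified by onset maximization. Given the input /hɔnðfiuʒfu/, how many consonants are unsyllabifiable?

Under (C)V(C), the unsyllabifiable consonants are /ð/ (at most one coda consonant is licensed; onsets are limited to one consonant).

1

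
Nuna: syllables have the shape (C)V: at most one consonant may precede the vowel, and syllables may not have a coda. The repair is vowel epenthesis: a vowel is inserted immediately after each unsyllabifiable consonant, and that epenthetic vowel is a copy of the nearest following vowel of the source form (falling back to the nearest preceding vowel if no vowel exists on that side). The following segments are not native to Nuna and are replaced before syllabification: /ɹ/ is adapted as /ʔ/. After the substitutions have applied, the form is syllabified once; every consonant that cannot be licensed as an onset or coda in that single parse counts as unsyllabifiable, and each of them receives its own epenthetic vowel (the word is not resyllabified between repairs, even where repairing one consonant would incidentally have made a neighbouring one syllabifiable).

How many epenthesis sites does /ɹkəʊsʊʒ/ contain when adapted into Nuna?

After substitution the input is /ʔkəʊsʊʒ/.
The unsyllabifiable consonants are /ʔ/, /ʒ/; each receives one epenthetic vowel.

2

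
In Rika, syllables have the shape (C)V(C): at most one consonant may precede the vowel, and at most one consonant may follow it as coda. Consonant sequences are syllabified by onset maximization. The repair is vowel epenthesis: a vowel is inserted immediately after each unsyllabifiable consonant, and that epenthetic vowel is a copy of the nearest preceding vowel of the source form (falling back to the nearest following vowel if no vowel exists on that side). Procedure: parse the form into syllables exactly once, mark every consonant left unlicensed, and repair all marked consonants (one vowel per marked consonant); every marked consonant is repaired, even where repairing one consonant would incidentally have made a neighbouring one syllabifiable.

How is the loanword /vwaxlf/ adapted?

Syllabifying with onset maximization leaves /v/, /l/, /f/ stranded (at most one coda consonant is licensed; onsets are limited to one consonant).
Each unlicensed consonant becomes the onset of a new syllable: /v/ → /va/, /l/ → /la/, /f/ → /fa/.

vawaxlafa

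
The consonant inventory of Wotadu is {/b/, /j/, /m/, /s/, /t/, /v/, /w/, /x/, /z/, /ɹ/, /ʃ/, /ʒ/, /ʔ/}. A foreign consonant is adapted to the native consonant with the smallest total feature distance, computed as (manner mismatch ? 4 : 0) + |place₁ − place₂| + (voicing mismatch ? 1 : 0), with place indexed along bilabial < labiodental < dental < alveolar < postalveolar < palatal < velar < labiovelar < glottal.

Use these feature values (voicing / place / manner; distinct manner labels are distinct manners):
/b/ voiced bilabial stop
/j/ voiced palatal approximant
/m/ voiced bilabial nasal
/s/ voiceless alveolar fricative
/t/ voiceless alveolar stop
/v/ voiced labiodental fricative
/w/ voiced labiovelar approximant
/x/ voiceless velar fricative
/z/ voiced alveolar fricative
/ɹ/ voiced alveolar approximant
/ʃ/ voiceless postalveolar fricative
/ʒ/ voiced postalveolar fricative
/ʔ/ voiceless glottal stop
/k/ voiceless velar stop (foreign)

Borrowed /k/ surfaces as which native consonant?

/ʔ/ is closest: same manner (stop), place distance 2 (velar→glottal), same voicing; total 2. Next closest is /t/ at distance 3.

ʔ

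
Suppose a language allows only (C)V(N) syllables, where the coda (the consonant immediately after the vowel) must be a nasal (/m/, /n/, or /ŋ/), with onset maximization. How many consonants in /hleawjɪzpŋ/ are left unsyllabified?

The consonants /h/, /w/, /z/, /p/, /ŋ/ cannot be parsed into a legal (C)V(N) syllable (only a nasal (/m/, /n/, or /ŋ/) is licensed in coda position; onsets are limited to one consonant).

5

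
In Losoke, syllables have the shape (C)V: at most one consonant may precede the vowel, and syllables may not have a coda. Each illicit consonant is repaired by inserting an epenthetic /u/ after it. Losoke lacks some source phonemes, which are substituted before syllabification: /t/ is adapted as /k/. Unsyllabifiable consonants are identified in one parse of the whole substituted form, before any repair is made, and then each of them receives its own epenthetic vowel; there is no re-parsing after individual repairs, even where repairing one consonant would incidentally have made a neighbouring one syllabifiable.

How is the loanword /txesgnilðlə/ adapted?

kuxesuguniluðulə

Substitution: /t/ → /k/, giving /kxesgnilðlə/.
Syllabifying with onset maximization leaves /k/, /s/, /g/, /l/, /ð/ stranded (no codas are permitted; onsets are limited to one consonant).
Epenthesis after each stranded consonant: /k/ → /ku/, /s/ → /su/, /g/ → /gu/, /l/ → /lu/, /ð/ → /ðu/.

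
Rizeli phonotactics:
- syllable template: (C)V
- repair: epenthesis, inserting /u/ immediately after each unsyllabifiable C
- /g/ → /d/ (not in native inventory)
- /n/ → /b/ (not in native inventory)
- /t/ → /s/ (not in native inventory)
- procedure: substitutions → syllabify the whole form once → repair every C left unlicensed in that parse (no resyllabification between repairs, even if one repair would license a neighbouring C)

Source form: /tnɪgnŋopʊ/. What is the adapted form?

Substitution: /t/ → /s/, /n/ → /b/, /g/ → /d/, giving /sbɪdbŋopʊ/.
The consonants /s/, /d/, /b/ cannot be parsed into a legal (C)V syllable (no codas are permitted; onsets are limited to one consonant).
Inserting the epenthetic vowel yields /s/ → /su/, /d/ → /du/, /b/ → /bu/.

subɪdubuŋopʊ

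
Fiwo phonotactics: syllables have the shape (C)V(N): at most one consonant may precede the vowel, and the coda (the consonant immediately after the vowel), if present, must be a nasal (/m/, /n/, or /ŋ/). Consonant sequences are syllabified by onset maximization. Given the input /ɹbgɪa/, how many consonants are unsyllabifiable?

Under (C)V(N), the unsyllabifiable consonants are /ɹ/, /b/ (only a nasal (/m/, /n/, or /ŋ/) is licensed in coda position; onsets are limited to one consonant).

2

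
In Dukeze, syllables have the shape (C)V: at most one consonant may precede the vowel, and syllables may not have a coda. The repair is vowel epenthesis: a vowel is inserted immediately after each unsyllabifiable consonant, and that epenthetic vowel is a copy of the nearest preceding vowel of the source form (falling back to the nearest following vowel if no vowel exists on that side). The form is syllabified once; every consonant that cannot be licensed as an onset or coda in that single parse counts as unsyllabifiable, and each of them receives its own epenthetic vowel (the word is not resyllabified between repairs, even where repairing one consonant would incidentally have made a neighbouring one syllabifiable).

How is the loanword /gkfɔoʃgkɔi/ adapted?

Under (C)V, the unsyllabifiable consonants are /g/, /k/, /ʃ/, /g/ (no codas are permitted; onsets are limited to one consonant).
Epenthesis after each stranded consonant: /g/ → /gɔ/, /k/ → /kɔ/, /ʃ/ → /ʃo/, /g/ → /go/.

gɔkɔfɔoʃogokɔi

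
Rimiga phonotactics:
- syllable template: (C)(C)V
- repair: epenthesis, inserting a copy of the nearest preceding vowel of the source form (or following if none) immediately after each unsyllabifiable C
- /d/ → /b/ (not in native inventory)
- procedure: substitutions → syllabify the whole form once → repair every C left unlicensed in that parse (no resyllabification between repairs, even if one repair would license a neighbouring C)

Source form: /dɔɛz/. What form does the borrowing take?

bɔɛzɛ

Substitution: /d/ → /b/, giving /bɔɛz/.
Under (C)(C)V, the unsyllabifiable consonants are /z/ (no codas are permitted; onsets may contain at most 2 consonants).
Epenthesis after each stranded consonant: /z/ → /zɛ/.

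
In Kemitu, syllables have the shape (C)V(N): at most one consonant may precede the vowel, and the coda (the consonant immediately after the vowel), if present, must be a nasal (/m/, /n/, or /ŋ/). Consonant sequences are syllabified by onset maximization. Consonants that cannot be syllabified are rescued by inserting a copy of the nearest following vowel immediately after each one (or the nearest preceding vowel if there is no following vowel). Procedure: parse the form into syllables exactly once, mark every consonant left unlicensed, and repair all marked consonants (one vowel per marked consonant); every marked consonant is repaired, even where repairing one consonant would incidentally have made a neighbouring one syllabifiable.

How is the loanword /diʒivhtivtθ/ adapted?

diʒivihitivitiθi

Under (C)V(N), the unsyllabifiable consonants are /v/, /h/, /v/, /t/, /θ/ (only a nasal (/m/, /n/, or /ŋ/) is licensed in coda position; onsets are limited to one consonant).
Inserting the epenthetic vowel yields /v/ → /vi/, /h/ → /hi/, /v/ → /vi/, /t/ → /ti/, /θ/ → /θi/.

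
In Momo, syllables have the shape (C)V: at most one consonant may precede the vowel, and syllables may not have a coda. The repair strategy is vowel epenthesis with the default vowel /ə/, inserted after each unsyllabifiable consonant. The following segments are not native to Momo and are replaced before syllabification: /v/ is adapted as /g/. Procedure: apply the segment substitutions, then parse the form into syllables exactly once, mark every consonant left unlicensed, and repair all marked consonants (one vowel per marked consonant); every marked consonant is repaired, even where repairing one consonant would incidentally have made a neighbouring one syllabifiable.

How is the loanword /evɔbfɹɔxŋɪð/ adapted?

Substitution: /v/ → /g/, giving /egɔbfɹɔxŋɪð/.
Syllabifying with onset maximization leaves /b/, /f/, /x/, /ð/ stranded (no codas are permitted; onsets are limited to one consonant).
Epenthesis after each stranded consonant: /b/ → /bə/, /f/ → /fə/, /x/ → /xə/, /ð/ → /ðə/.

egɔbəfəɹɔxəŋɪðə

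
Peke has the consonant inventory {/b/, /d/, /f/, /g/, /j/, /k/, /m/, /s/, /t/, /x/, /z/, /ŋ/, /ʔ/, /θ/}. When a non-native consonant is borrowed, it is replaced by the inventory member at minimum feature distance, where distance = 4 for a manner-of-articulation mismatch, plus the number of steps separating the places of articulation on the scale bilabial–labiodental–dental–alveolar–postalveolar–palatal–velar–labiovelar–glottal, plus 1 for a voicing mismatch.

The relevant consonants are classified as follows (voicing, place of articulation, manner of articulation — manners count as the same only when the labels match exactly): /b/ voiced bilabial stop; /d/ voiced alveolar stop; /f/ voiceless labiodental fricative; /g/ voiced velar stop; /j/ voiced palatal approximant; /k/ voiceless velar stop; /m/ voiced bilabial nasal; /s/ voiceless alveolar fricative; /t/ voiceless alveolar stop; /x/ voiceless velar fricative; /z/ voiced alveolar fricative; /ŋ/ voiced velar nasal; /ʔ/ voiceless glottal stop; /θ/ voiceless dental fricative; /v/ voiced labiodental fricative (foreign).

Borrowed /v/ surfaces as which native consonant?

f

/f/ is closest: same manner (fricative), place distance 0 (labiodental→labiodental), voicing differs (+1); total 1. Next closest is /z/ at distance 2.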